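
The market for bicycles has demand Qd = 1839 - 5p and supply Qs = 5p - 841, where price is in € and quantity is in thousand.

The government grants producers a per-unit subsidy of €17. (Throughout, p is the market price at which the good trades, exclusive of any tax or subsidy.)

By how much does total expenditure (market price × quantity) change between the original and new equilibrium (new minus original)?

Solve the original market: 1839 - 5p = 5p - 841, hence p = 268 and Q = 499.
Since sellers receive the price plus the subsidy, the effective supply curve becomes Qs = 5p - 756.
New equilibrium: 1839 - 5p = 5p - 756 ⇒ 2595 = 10p ⇒ p = 259.5, Q = 541.5.
Expenditure moves from 268×499 = 133732 to 259.5×541.5 = 140519.25; change = +6787.25.

+6787.25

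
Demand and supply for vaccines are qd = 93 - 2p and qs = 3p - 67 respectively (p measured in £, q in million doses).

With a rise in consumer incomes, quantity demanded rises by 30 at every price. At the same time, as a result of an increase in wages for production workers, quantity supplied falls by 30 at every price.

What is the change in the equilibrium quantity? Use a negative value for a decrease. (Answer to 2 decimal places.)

+6.00

Original equilibrium: 93 - 2p = 3p - 67 gives 160 = 5p, so p = 32 and q = 29.
The new curves are qd = 123 - 2p (demand) and qs = 3p - 97 (supply).
New equilibrium: 123 - 2p = 3p - 97 ⇒ 220 = 5p ⇒ p = 44, q = 35.
Δq = 35 − 29 = +6.00.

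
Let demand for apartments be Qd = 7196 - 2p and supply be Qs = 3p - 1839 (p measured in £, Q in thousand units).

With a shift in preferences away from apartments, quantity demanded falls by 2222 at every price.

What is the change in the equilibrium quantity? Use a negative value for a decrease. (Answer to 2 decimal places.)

-1333.20

Original equilibrium: 7196 - 2p = 3p - 1839 gives 9035 = 5p, so p = 1807 and Q = 3582.
The new curves are Qd = 4974 - 2p (demand) and Qs = 3p - 1839 (supply).
Setting them equal: 4974 - 2p = 3p - 1839 → 6813 = 5p, so p = 1362.6 and Q = 2248.8.
ΔQ = 2248.8 − 3582 = -1333.20.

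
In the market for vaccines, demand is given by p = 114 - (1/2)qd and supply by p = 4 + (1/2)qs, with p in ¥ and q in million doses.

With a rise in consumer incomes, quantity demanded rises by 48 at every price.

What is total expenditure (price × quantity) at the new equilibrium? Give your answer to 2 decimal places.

Initially, 228 - 2p = 2p - 8, so 236 = 4p and p = 59, q = 110.
After the shift, demand is qd = 276 - 2p and supply is qs = 2p - 8.
Setting them equal: 276 - 2p = 2p - 8 → 284 = 4p, so p = 71 and q = 134.
New expenditure = 71 × 134 = 9514.00.

9514.00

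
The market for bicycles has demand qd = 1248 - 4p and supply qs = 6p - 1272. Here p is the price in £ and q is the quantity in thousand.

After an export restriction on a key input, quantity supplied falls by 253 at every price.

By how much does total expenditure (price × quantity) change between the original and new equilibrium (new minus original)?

-21990.76

Solve the original market: 1248 - 4p = 6p - 1272, hence p = 252 and q = 240.
After the shift, demand is qd = 1248 - 4p and supply is qs = 6p - 1525.
Equate the new curves: 1248 - 4p = 6p - 1525, giving 2773 = 10p, p = 277.3, q = 138.8.
Expenditure moves from 252×240 = 60480 to 277.3×138.8 = 38489.24; change = -21990.76.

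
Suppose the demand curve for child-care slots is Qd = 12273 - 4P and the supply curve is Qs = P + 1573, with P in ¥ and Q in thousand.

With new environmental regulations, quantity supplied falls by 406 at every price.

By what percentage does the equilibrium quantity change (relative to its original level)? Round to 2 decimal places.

-8.75

Initially, 12273 - 4P = P + 1573, so 10700 = 5P and P = 2140, Q = 3713.
The shock moves the curves to Qd = 12273 - 4P and Qs = P + 1167.
Setting them equal: 12273 - 4P = P + 1167 → 11106 = 5P, so P = 2221.2 and Q = 3388.2.
%ΔQ = (3388.2 − 3713) / 3713 × 100 = -8.75%.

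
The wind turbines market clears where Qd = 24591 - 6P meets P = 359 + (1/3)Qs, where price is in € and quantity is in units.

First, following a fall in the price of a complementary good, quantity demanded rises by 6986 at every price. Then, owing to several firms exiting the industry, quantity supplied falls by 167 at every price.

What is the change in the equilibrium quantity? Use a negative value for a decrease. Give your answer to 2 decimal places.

Original equilibrium: 24591 - 6P = 3P - 1077 gives 25668 = 9P, so P = 2852 and Q = 7479.
The shock moves the curves to Qd = 31577 - 6P and Qs = 3P - 1244.
Equate the new curves: 31577 - 6P = 3P - 1244, giving 32821 = 9P, P = 32821/9 ≈ 3646.7778, Q = 29089/3 ≈ 9696.3333.
ΔQ = 9696.3333 − 7479 = +2217.33.

+2217.33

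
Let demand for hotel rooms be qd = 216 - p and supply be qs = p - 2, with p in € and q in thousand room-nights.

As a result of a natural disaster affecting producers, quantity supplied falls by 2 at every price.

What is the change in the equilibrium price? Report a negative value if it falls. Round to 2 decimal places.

+1.00

Original equilibrium: 216 - p = p - 2 gives 218 = 2p, so p = 109 and q = 107.
The new curves are qd = 216 - p (demand) and qs = p - 4 (supply).
Equate the new curves: 216 - p = p - 4, giving 220 = 2p, p = 110, q = 106.
Δp = 110 − 109 = +1.00.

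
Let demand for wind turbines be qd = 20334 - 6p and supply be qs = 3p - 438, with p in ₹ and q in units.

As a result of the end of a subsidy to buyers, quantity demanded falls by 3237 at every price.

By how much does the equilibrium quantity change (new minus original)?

-1079

Original equilibrium: 20334 - 6p = 3p - 438 gives 20772 = 9p, so p = 2308 and q = 6486.
The new curves are qd = 17097 - 6p (demand) and qs = 3p - 438 (supply).
Clearing the new market: 17097 - 6p = 3p - 438, so p = 5845/3 ≈ 1948.3333 and q = 5407.
Δq = 5407 − 6486 = -1079.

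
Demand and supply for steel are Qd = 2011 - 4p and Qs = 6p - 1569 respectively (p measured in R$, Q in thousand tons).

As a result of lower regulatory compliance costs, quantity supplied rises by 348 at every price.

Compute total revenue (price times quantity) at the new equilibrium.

232122.24

Original equilibrium: 2011 - 4p = 6p - 1569 gives 3580 = 10p, so p = 358 and Q = 579.
With the change applied: demand Qd = 2011 - 4p, supply Qs = 6p - 1221.
New equilibrium: 2011 - 4p = 6p - 1221 ⇒ 3232 = 10p ⇒ p = 323.2, Q = 718.2.
New expenditure = 323.2 × 718.2 = 232122.24.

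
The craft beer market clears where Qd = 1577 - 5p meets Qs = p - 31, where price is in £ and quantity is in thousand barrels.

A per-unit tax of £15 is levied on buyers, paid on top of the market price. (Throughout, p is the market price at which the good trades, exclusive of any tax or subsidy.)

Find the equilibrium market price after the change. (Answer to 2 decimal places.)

Original equilibrium: 1577 - 5p = p - 31 gives 1608 = 6p, so p = 268 and Q = 237.
Since buyers pay the price plus the tax, the effective demand curve becomes Qd = 1502 - 5p.
Equate the new curves: 1502 - 5p = p - 31, giving 1533 = 6p, p = 255.5, Q = 224.5.

255.50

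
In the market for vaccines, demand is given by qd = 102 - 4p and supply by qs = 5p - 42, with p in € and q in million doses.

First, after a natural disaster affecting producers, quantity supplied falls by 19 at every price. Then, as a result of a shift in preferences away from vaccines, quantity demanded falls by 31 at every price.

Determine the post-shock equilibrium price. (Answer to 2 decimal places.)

14.67

Solve the original market: 102 - 4p = 5p - 42, hence p = 16 and q = 38.
With the change applied: demand qd = 71 - 4p, supply qs = 5p - 61.
New equilibrium: 71 - 4p = 5p - 61 ⇒ 132 = 9p ⇒ p = 44/3 ≈ 14.6667, q = 37/3 ≈ 12.3333.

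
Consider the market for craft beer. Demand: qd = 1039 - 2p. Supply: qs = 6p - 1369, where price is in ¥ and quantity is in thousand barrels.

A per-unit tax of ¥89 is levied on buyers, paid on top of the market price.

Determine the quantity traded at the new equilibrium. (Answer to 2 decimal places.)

Initially, 1039 - 2p = 6p - 1369, so 2408 = 8p and p = 301, q = 437.
Since buyers pay the price plus the tax, the effective demand curve becomes qd = 861 - 2p.
Clearing the new market: 861 - 2p = 6p - 1369, so p = 278.75 and q = 303.5.

303.50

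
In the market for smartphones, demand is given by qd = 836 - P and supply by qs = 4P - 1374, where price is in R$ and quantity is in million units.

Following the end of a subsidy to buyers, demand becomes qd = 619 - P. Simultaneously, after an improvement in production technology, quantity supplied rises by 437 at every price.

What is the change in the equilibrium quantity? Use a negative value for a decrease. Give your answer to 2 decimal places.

Before the shock: 836 - P = 4P - 1374 ⇒ 2210 = 5P ⇒ P = 442, q = 394.
With the change applied: demand qd = 619 - P, supply qs = 4P - 937.
New equilibrium: 619 - P = 4P - 937 ⇒ 1556 = 5P ⇒ P = 311.2, q = 307.8.
Δq = 307.8 − 394 = -86.20.

-86.20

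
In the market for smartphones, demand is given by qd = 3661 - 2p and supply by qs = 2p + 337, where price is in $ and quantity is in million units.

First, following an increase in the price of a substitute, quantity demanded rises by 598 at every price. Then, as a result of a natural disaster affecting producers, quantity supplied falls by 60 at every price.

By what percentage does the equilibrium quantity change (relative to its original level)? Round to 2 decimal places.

+13.46

Initially, 3661 - 2p = 2p + 337, so 3324 = 4p and p = 831, q = 1999.
The new curves are qd = 4259 - 2p (demand) and qs = 2p + 277 (supply).
New equilibrium: 4259 - 2p = 2p + 277 ⇒ 3982 = 4p ⇒ p = 995.5, q = 2268.
%Δq = (2268 − 1999) / 1999 × 100 = +13.46%.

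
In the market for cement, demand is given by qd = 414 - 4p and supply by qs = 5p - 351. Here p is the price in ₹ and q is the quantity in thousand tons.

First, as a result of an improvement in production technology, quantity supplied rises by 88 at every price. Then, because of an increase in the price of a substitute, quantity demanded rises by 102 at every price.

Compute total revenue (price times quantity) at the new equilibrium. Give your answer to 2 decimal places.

Initially, 414 - 4p = 5p - 351, so 765 = 9p and p = 85, q = 74.
After the shift, demand is qd = 516 - 4p and supply is qs = 5p - 263.
Equate the new curves: 516 - 4p = 5p - 263, giving 779 = 9p, p = 779/9 ≈ 86.5556, q = 1528/9 ≈ 169.7778.
New expenditure = 86.5556 × 169.7778 = 14695.21.

14695.21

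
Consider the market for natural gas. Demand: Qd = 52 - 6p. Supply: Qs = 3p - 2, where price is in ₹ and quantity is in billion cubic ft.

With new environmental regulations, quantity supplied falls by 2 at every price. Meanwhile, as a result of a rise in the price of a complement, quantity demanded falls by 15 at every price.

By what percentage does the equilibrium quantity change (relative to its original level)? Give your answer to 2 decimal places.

-39.58

Initially, 52 - 6p = 3p - 2, so 54 = 9p and p = 6, Q = 16.
The new curves are Qd = 37 - 6p (demand) and Qs = 3p - 4 (supply).
New equilibrium: 37 - 6p = 3p - 4 ⇒ 41 = 9p ⇒ p = 41/9 ≈ 4.5556, Q = 29/3 ≈ 9.6667.
%ΔQ = (9.6667 − 16) / 16 × 100 = -39.58%.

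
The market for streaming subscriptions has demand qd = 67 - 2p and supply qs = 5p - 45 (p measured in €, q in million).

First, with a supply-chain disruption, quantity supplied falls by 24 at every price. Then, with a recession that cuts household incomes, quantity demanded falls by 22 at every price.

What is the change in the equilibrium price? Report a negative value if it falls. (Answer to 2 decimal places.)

+0.29

Initially, 67 - 2p = 5p - 45, so 112 = 7p and p = 16, q = 35.
The shock moves the curves to qd = 45 - 2p and qs = 5p - 69.
Equate the new curves: 45 - 2p = 5p - 69, giving 114 = 7p, p = 114/7 ≈ 16.2857, q = 87/7 ≈ 12.4286.
Δp = 16.2857 − 16 = +0.29.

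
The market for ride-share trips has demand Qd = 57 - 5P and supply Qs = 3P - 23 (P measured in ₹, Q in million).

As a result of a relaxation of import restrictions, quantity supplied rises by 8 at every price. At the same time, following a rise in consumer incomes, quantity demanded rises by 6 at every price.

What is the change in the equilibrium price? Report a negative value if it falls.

-0.25

Solve the original market: 57 - 5P = 3P - 23, hence P = 10 and Q = 7.
The new curves are Qd = 63 - 5P (demand) and Qs = 3P - 15 (supply).
New equilibrium: 63 - 5P = 3P - 15 ⇒ 78 = 8P ⇒ P = 9.75, Q = 14.25.
ΔP = 9.75 − 10 = -0.25.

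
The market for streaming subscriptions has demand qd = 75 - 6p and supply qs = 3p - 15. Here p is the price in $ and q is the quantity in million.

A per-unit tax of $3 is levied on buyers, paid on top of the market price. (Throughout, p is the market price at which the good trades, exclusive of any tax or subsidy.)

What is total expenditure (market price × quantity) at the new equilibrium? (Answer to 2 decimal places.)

Initially, 75 - 6p = 3p - 15, so 90 = 9p and p = 10, q = 15.
Since buyers pay the price plus the tax, the effective demand curve becomes qd = 57 - 6p.
New equilibrium: 57 - 6p = 3p - 15 ⇒ 72 = 9p ⇒ p = 8, q = 9.
New expenditure = 8 × 9 = 72.00.

72.00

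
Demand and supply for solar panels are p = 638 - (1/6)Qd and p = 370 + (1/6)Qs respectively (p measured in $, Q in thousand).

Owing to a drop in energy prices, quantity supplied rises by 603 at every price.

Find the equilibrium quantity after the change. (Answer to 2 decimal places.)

Before the shock: 3828 - 6p = 6p - 2220 ⇒ 6048 = 12p ⇒ p = 504, Q = 804.
After the shift, demand is Qd = 3828 - 6p and supply is Qs = 6p - 1617.
New equilibrium: 3828 - 6p = 6p - 1617 ⇒ 5445 = 12p ⇒ p = 453.75, Q = 1105.5.

1105.50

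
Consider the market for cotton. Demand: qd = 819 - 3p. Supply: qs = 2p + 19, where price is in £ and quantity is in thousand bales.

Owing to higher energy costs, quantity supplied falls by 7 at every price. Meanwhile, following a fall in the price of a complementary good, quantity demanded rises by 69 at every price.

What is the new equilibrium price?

175.2

Before the shock: 819 - 3p = 2p + 19 ⇒ 800 = 5p ⇒ p = 160, q = 339.
The shock moves the curves to qd = 888 - 3p and qs = 2p + 12.
New equilibrium: 888 - 3p = 2p + 12 ⇒ 876 = 5p ⇒ p = 175.2, q = 362.4.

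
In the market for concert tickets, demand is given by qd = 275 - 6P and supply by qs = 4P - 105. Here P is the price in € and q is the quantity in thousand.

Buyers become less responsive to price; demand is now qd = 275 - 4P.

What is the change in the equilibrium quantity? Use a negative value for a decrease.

+38

Solve the original market: 275 - 6P = 4P - 105, hence P = 38 and q = 47.
The new curves are qd = 275 - 4P (demand) and qs = 4P - 105 (supply).
Clearing the new market: 275 - 4P = 4P - 105, so P = 47.5 and q = 85.
Δq = 85 − 47 = +38.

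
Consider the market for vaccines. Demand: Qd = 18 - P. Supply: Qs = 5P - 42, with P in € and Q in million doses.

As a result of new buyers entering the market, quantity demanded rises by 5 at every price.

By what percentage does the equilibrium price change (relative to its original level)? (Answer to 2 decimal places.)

Initially, 18 - P = 5P - 42, so 60 = 6P and P = 10, Q = 8.
With the change applied: demand Qd = 23 - P, supply Qs = 5P - 42.
New equilibrium: 23 - P = 5P - 42 ⇒ 65 = 6P ⇒ P = 65/6 ≈ 10.8333, Q = 73/6 ≈ 12.1667.
%ΔP = (10.8333 − 10) / 10 × 100 = +8.33%.

+8.33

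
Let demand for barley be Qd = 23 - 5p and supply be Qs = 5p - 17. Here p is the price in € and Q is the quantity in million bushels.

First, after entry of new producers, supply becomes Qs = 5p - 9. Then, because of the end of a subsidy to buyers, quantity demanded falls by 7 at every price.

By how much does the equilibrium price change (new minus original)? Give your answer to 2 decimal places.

-1.50

Initially, 23 - 5p = 5p - 17, so 40 = 10p and p = 4, Q = 3.
With the change applied: demand Qd = 16 - 5p, supply Qs = 5p - 9.
New equilibrium: 16 - 5p = 5p - 9 ⇒ 25 = 10p ⇒ p = 2.5, Q = 3.5.
Δp = 2.5 − 4 = -1.50.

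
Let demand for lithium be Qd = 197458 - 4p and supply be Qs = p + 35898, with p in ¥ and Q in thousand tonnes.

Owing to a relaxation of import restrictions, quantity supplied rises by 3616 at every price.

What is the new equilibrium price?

Initially, 197458 - 4p = p + 35898, so 161560 = 5p and p = 32312, Q = 68210.
With the change applied: demand Qd = 197458 - 4p, supply Qs = p + 39514.
New equilibrium: 197458 - 4p = p + 39514 ⇒ 157944 = 5p ⇒ p = 31588.8, Q = 71102.8.

31588.8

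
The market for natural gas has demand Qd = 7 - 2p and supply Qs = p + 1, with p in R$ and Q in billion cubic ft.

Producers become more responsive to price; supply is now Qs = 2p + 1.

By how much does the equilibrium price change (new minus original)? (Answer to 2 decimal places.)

Original equilibrium: 7 - 2p = p + 1 gives 6 = 3p, so p = 2 and Q = 3.
The shock moves the curves to Qd = 7 - 2p and Qs = 2p + 1.
New equilibrium: 7 - 2p = 2p + 1 ⇒ 6 = 4p ⇒ p = 1.5, Q = 4.
Δp = 1.5 − 2 = -0.50.

-0.50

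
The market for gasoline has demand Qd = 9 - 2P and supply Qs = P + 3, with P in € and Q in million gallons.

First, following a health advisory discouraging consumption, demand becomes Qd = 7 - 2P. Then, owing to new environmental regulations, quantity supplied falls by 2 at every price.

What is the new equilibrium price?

Initially, 9 - 2P = P + 3, so 6 = 3P and P = 2, Q = 5.
The shock moves the curves to Qd = 7 - 2P and Qs = P + 1.
Equate the new curves: 7 - 2P = P + 1, giving 6 = 3P, P = 2, Q = 3.

2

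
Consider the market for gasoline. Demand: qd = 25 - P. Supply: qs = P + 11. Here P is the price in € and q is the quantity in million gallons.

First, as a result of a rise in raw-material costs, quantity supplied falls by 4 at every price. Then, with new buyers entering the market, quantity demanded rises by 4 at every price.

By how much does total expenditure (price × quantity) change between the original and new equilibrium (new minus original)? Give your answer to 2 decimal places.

Solve the original market: 25 - P = P + 11, hence P = 7 and q = 18.
After the shift, demand is qd = 29 - P and supply is qs = P + 7.
Equate the new curves: 29 - P = P + 7, giving 22 = 2P, P = 11, q = 18.
Expenditure moves from 7×18 = 126 to 11×18 = 198; change = +72.00.

+72.00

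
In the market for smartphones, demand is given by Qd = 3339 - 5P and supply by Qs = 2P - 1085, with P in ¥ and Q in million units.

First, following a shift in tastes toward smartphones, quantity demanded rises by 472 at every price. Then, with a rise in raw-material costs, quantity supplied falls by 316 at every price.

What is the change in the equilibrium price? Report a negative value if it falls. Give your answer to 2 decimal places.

Initially, 3339 - 5P = 2P - 1085, so 4424 = 7P and P = 632, Q = 179.
After the shift, demand is Qd = 3811 - 5P and supply is Qs = 2P - 1401.
Setting them equal: 3811 - 5P = 2P - 1401 → 5212 = 7P, so P = 5212/7 ≈ 744.5714 and Q = 617/7 ≈ 88.1429.
ΔP = 744.5714 − 632 = +112.57.

+112.57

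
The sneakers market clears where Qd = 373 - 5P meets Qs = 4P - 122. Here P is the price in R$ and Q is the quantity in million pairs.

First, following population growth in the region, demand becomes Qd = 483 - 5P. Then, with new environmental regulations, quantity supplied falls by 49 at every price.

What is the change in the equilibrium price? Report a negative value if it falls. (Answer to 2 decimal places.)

Initially, 373 - 5P = 4P - 122, so 495 = 9P and P = 55, Q = 98.
With the change applied: demand Qd = 483 - 5P, supply Qs = 4P - 171.
New equilibrium: 483 - 5P = 4P - 171 ⇒ 654 = 9P ⇒ P = 218/3 ≈ 72.6667, Q = 359/3 ≈ 119.6667.
ΔP = 72.6667 − 55 = +17.67.

+17.67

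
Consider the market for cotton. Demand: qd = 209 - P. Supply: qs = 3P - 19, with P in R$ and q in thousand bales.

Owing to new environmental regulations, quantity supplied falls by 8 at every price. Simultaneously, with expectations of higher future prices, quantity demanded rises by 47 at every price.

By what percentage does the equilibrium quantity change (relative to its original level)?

Initially, 209 - P = 3P - 19, so 228 = 4P and P = 57, q = 152.
After the shift, demand is qd = 256 - P and supply is qs = 3P - 27.
Setting them equal: 256 - P = 3P - 27 → 283 = 4P, so P = 70.75 and q = 185.25.
%Δq = (185.25 − 152) / 152 × 100 = +21.875%.

+21.875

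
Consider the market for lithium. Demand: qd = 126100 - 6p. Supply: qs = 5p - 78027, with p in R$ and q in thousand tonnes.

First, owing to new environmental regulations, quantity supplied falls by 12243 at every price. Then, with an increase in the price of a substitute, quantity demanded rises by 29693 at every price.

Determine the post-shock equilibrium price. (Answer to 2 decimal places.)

22369.36

Before the shock: 126100 - 6p = 5p - 78027 ⇒ 204127 = 11p ⇒ p = 18557, q = 14758.
With the change applied: demand qd = 155793 - 6p, supply qs = 5p - 90270.
Setting them equal: 155793 - 6p = 5p - 90270 → 246063 = 11p, so p = 246063/11 ≈ 22369.3636 and q = 237345/11 ≈ 21576.8182.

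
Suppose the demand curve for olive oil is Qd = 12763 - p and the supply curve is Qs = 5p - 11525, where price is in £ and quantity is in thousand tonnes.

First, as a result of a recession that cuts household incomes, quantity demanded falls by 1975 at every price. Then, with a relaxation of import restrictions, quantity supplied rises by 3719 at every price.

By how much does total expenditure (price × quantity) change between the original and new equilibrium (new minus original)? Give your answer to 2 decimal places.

-11450109.00

Initially, 12763 - p = 5p - 11525, so 24288 = 6p and p = 4048, Q = 8715.
The new curves are Qd = 10788 - p (demand) and Qs = 5p - 7806 (supply).
Setting them equal: 10788 - p = 5p - 7806 → 18594 = 6p, so p = 3099 and Q = 7689.
Expenditure moves from 4048×8715 = 35278320 to 3099×7689 = 23828211; change = -11450109.00.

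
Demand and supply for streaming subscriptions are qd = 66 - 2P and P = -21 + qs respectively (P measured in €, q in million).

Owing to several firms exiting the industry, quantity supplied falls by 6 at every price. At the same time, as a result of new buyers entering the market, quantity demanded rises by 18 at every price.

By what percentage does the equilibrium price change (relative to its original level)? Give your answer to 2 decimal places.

+53.33

Original equilibrium: 66 - 2P = P + 21 gives 45 = 3P, so P = 15 and q = 36.
The shock moves the curves to qd = 84 - 2P and qs = P + 15.
Clearing the new market: 84 - 2P = P + 15, so P = 23 and q = 38.
%ΔP = (23 − 15) / 15 × 100 = +53.33%.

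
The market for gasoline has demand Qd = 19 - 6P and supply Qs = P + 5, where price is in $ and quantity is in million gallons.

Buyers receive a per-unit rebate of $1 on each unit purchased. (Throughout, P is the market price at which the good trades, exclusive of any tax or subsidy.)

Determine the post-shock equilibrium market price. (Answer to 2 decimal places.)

Original equilibrium: 19 - 6P = P + 5 gives 14 = 7P, so P = 2 and Q = 7.
Since buyers' out-of-pocket price is the market price minus the rebate, the effective demand curve becomes Qd = 25 - 6P.
Clearing the new market: 25 - 6P = P + 5, so P = 20/7 ≈ 2.8571 and Q = 55/7 ≈ 7.8571.

2.86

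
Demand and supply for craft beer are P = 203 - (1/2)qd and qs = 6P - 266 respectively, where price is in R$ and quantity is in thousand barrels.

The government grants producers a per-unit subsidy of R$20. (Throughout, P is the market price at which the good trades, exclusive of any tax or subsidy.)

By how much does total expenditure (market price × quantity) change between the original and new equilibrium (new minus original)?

Before the shock: 406 - 2P = 6P - 266 ⇒ 672 = 8P ⇒ P = 84, q = 238.
Since sellers receive the price plus the subsidy, the effective supply curve becomes qs = 6P - 146.
Equate the new curves: 406 - 2P = 6P - 146, giving 552 = 8P, P = 69, q = 268.
Expenditure moves from 84×238 = 19992 to 69×268 = 18492; change = -1500.

-1500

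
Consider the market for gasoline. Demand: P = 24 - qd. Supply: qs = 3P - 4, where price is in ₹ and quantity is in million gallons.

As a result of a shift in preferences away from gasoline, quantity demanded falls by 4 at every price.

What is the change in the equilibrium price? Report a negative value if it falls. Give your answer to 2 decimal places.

-1.00

Solve the original market: 24 - P = 3P - 4, hence P = 7 and q = 17.
With the change applied: demand qd = 20 - P, supply qs = 3P - 4.
Clearing the new market: 20 - P = 3P - 4, so P = 6 and q = 14.
ΔP = 6 − 7 = -1.00.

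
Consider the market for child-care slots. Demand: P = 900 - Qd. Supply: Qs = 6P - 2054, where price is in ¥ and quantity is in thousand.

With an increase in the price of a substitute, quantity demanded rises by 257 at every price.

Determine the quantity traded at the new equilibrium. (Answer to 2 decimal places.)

Initially, 900 - P = 6P - 2054, so 2954 = 7P and P = 422, Q = 478.
With the change applied: demand Qd = 1157 - P, supply Qs = 6P - 2054.
Equate the new curves: 1157 - P = 6P - 2054, giving 3211 = 7P, P = 3211/7 ≈ 458.7143, Q = 4888/7 ≈ 698.2857.

698.29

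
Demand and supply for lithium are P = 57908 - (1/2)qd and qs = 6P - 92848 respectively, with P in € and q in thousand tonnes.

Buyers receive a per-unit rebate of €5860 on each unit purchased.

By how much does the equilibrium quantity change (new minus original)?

Before the shock: 115816 - 2P = 6P - 92848 ⇒ 208664 = 8P ⇒ P = 26083, q = 63650.
Since buyers' out-of-pocket price is the market price minus the rebate, the effective demand curve becomes qd = 127536 - 2P.
Clearing the new market: 127536 - 2P = 6P - 92848, so P = 27548 and q = 72440.
Δq = 72440 − 63650 = +8790.

+8790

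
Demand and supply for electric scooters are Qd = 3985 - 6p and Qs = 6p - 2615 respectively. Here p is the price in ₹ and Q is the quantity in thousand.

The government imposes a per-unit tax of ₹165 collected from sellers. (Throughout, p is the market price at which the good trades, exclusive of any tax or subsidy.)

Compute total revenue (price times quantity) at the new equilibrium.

Before the shock: 3985 - 6p = 6p - 2615 ⇒ 6600 = 12p ⇒ p = 550, Q = 685.
Since sellers keep the price net of the tax, the effective supply curve becomes Qs = 6p - 3605.
Equate the new curves: 3985 - 6p = 6p - 3605, giving 7590 = 12p, p = 632.5, Q = 190.
New expenditure = 632.5 × 190 = 120175.

120175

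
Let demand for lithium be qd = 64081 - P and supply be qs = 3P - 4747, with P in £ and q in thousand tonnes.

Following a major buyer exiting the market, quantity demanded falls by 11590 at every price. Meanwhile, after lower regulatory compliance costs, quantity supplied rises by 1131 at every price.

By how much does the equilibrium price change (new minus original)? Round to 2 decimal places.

Solve the original market: 64081 - P = 3P - 4747, hence P = 17207 and q = 46874.
The shock moves the curves to qd = 52491 - P and qs = 3P - 3616.
Setting them equal: 52491 - P = 3P - 3616 → 56107 = 4P, so P = 14026.75 and q = 38464.25.
ΔP = 14026.75 − 17207 = -3180.25.

-3180.25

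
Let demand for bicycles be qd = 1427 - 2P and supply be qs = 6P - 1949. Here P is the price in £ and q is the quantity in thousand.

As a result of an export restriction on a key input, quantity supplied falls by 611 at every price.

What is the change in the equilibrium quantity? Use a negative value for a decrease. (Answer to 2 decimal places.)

-152.75

Original equilibrium: 1427 - 2P = 6P - 1949 gives 3376 = 8P, so P = 422 and q = 583.
The new curves are qd = 1427 - 2P (demand) and qs = 6P - 2560 (supply).
Clearing the new market: 1427 - 2P = 6P - 2560, so P = 498.375 and q = 430.25.
Δq = 430.25 − 583 = -152.75.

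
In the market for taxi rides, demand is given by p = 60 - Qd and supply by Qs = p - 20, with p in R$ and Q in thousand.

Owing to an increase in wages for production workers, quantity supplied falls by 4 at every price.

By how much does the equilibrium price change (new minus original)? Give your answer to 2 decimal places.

Original equilibrium: 60 - p = p - 20 gives 80 = 2p, so p = 40 and Q = 20.
The shock moves the curves to Qd = 60 - p and Qs = p - 24.
Equate the new curves: 60 - p = p - 24, giving 84 = 2p, p = 42, Q = 18.
Δp = 42 − 40 = +2.00.

+2.00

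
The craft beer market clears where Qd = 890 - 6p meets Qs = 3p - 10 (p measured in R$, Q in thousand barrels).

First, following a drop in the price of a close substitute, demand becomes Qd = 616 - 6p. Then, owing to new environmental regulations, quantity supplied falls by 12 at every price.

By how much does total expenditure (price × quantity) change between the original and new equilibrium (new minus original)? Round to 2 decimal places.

-15483.85

Initially, 890 - 6p = 3p - 10, so 900 = 9p and p = 100, Q = 290.
The shock moves the curves to Qd = 616 - 6p and Qs = 3p - 22.
New equilibrium: 616 - 6p = 3p - 22 ⇒ 638 = 9p ⇒ p = 638/9 ≈ 70.8889, Q = 572/3 ≈ 190.6667.
Expenditure moves from 100×290 = 29000 to 70.8889×190.6667 = 13516.1481; change = -15483.85.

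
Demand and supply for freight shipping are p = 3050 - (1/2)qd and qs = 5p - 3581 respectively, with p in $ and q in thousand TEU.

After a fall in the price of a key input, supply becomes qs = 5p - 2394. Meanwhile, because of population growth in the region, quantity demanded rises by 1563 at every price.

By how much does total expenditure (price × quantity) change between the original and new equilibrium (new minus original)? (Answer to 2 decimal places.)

+2270323.69

Solve the original market: 6100 - 2p = 5p - 3581, hence p = 1383 and q = 3334.
The shock moves the curves to qd = 7663 - 2p and qs = 5p - 2394.
New equilibrium: 7663 - 2p = 5p - 2394 ⇒ 10057 = 7p ⇒ p = 10057/7 ≈ 1436.7143, q = 33527/7 ≈ 4789.5714.
Expenditure moves from 1383×3334 = 4610922 to 1436.7143×4789.5714 = 6881245.6939; change = +2270323.69.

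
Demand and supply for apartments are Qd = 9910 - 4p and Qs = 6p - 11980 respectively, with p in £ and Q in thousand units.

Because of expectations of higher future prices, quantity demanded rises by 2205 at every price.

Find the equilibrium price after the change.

Initially, 9910 - 4p = 6p - 11980, so 21890 = 10p and p = 2189, Q = 1154.
After the shift, demand is Qd = 12115 - 4p and supply is Qs = 6p - 11980.
Equate the new curves: 12115 - 4p = 6p - 11980, giving 24095 = 10p, p = 2409.5, Q = 2477.

2409.5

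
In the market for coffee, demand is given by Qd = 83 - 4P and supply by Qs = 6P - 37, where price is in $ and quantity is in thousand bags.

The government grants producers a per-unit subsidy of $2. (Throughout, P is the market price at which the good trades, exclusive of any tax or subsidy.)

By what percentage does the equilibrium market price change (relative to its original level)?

Initially, 83 - 4P = 6P - 37, so 120 = 10P and P = 12, Q = 35.
Since sellers receive the price plus the subsidy, the effective supply curve becomes Qs = 6P - 25.
Equate the new curves: 83 - 4P = 6P - 25, giving 108 = 10P, P = 10.8, Q = 39.8.
%ΔP = (10.8 − 12) / 12 × 100 = -10%.

-10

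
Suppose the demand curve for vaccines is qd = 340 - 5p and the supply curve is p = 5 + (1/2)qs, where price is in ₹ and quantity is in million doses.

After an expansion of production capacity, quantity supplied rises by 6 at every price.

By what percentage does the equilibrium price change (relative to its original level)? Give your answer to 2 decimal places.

Initially, 340 - 5p = 2p - 10, so 350 = 7p and p = 50, q = 90.
After the shift, demand is qd = 340 - 5p and supply is qs = 2p - 4.
Setting them equal: 340 - 5p = 2p - 4 → 344 = 7p, so p = 344/7 ≈ 49.1429 and q = 660/7 ≈ 94.2857.
%Δp = (49.1429 − 50) / 50 × 100 = -1.71%.

-1.71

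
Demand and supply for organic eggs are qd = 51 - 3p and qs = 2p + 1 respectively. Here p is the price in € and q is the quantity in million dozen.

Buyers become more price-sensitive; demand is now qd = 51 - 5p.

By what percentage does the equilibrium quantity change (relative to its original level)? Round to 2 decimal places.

-27.21

Before the shock: 51 - 3p = 2p + 1 ⇒ 50 = 5p ⇒ p = 10, q = 21.
The shock moves the curves to qd = 51 - 5p and qs = 2p + 1.
Setting them equal: 51 - 5p = 2p + 1 → 50 = 7p, so p = 50/7 ≈ 7.1429 and q = 107/7 ≈ 15.2857.
%Δq = (15.2857 − 21) / 21 × 100 = -27.21%.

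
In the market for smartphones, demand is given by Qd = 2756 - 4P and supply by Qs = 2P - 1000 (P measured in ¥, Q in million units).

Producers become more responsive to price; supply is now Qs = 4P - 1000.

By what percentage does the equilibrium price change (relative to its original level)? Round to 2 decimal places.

Solve the original market: 2756 - 4P = 2P - 1000, hence P = 626 and Q = 252.
The new curves are Qd = 2756 - 4P (demand) and Qs = 4P - 1000 (supply).
Clearing the new market: 2756 - 4P = 4P - 1000, so P = 469.5 and Q = 878.
%ΔP = (469.5 − 626) / 626 × 100 = -25.00%.

-25.00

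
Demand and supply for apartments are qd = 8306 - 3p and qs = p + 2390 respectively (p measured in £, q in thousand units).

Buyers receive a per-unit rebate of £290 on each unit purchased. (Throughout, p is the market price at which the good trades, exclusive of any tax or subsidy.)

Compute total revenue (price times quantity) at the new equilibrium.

Initially, 8306 - 3p = p + 2390, so 5916 = 4p and p = 1479, q = 3869.
Since buyers' out-of-pocket price is the market price minus the rebate, the effective demand curve becomes qd = 9176 - 3p.
Equate the new curves: 9176 - 3p = p + 2390, giving 6786 = 4p, p = 1696.5, q = 4086.5.
New expenditure = 1696.5 × 4086.5 = 6932747.25.

6932747.25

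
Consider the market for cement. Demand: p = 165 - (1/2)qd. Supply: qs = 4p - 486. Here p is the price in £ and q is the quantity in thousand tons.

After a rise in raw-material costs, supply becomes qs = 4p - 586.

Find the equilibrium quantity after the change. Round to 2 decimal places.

24.67

Before the shock: 330 - 2p = 4p - 486 ⇒ 816 = 6p ⇒ p = 136, q = 58.
With the change applied: demand qd = 330 - 2p, supply qs = 4p - 586.
Equate the new curves: 330 - 2p = 4p - 586, giving 916 = 6p, p = 458/3 ≈ 152.6667, q = 74/3 ≈ 24.6667.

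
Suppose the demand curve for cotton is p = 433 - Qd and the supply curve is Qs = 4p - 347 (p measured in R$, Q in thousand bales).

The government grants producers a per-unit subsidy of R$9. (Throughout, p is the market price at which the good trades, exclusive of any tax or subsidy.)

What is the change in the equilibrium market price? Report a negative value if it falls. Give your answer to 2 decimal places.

-7.20

Original equilibrium: 433 - p = 4p - 347 gives 780 = 5p, so p = 156 and Q = 277.
Since sellers receive the price plus the subsidy, the effective supply curve becomes Qs = 4p - 311.
Clearing the new market: 433 - p = 4p - 311, so p = 148.8 and Q = 284.2.
Δp = 148.8 − 156 = -7.20.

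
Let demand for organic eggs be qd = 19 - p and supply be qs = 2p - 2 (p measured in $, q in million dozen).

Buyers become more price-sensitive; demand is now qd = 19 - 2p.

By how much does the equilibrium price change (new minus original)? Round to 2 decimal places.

-1.75

Original equilibrium: 19 - p = 2p - 2 gives 21 = 3p, so p = 7 and q = 12.
With the change applied: demand qd = 19 - 2p, supply qs = 2p - 2.
Clearing the new market: 19 - 2p = 2p - 2, so p = 5.25 and q = 8.5.
Δp = 5.25 − 7 = -1.75.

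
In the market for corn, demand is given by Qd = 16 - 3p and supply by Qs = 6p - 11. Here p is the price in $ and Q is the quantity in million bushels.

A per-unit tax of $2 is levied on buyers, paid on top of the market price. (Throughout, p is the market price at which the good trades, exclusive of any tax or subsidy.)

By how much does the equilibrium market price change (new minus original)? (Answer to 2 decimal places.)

-0.67

Original equilibrium: 16 - 3p = 6p - 11 gives 27 = 9p, so p = 3 and Q = 7.
Since buyers pay the price plus the tax, the effective demand curve becomes Qd = 10 - 3p.
Setting them equal: 10 - 3p = 6p - 11 → 21 = 9p, so p = 7/3 ≈ 2.3333 and Q = 3.
Δp = 2.3333 − 3 = -0.67.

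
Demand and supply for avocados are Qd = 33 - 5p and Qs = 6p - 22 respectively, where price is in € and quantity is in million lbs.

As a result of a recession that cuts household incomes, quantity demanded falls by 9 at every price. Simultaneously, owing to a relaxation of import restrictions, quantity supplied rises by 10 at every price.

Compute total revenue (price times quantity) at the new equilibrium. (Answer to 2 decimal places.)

Initially, 33 - 5p = 6p - 22, so 55 = 11p and p = 5, Q = 8.
The shock moves the curves to Qd = 24 - 5p and Qs = 6p - 12.
Setting them equal: 24 - 5p = 6p - 12 → 36 = 11p, so p = 36/11 ≈ 3.2727 and Q = 84/11 ≈ 7.6364.
New expenditure = 3.2727 × 7.6364 = 24.99.

24.99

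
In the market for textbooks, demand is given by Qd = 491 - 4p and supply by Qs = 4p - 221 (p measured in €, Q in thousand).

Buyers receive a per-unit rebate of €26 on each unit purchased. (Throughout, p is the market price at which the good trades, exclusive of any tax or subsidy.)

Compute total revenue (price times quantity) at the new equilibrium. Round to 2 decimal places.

19074.00

Solve the original market: 491 - 4p = 4p - 221, hence p = 89 and Q = 135.
Since buyers' out-of-pocket price is the market price minus the rebate, the effective demand curve becomes Qd = 595 - 4p.
Setting them equal: 595 - 4p = 4p - 221 → 816 = 8p, so p = 102 and Q = 187.
New expenditure = 102 × 187 = 19074.00.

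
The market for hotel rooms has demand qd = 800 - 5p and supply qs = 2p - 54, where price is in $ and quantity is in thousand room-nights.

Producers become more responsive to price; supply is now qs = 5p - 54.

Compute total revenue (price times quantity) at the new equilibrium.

Initially, 800 - 5p = 2p - 54, so 854 = 7p and p = 122, q = 190.
After the shift, demand is qd = 800 - 5p and supply is qs = 5p - 54.
New equilibrium: 800 - 5p = 5p - 54 ⇒ 854 = 10p ⇒ p = 85.4, q = 373.
New expenditure = 85.4 × 373 = 31854.2.

31854.2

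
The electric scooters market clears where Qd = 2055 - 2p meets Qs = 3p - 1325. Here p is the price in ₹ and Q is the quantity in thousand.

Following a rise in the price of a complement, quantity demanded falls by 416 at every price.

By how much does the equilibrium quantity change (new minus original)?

-249.6

Initially, 2055 - 2p = 3p - 1325, so 3380 = 5p and p = 676, Q = 703.
After the shift, demand is Qd = 1639 - 2p and supply is Qs = 3p - 1325.
Setting them equal: 1639 - 2p = 3p - 1325 → 2964 = 5p, so p = 592.8 and Q = 453.4.
ΔQ = 453.4 − 703 = -249.6.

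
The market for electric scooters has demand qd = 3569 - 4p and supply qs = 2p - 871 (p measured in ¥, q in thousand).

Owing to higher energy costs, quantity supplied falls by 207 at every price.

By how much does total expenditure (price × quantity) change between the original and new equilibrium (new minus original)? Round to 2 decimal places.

Initially, 3569 - 4p = 2p - 871, so 4440 = 6p and p = 740, q = 609.
After the shift, demand is qd = 3569 - 4p and supply is qs = 2p - 1078.
Equate the new curves: 3569 - 4p = 2p - 1078, giving 4647 = 6p, p = 774.5, q = 471.
Expenditure moves from 740×609 = 450660 to 774.5×471 = 364789.5; change = -85870.50.

-85870.50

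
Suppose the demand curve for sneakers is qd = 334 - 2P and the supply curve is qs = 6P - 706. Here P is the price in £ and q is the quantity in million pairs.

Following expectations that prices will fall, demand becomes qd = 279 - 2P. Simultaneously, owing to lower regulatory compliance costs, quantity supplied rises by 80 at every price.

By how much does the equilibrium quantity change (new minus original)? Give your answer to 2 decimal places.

Original equilibrium: 334 - 2P = 6P - 706 gives 1040 = 8P, so P = 130 and q = 74.
The shock moves the curves to qd = 279 - 2P and qs = 6P - 626.
Setting them equal: 279 - 2P = 6P - 626 → 905 = 8P, so P = 113.125 and q = 52.75.
Δq = 52.75 − 74 = -21.25.

-21.25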